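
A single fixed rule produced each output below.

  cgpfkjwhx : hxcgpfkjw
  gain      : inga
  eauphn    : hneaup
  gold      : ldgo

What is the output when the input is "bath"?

The rule is to move the last 2 characters to the front (rotate right by 2).
For "bath" the result is "thba".

thba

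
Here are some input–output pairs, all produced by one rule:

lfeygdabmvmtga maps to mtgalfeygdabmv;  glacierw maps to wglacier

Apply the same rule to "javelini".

ijavelin

In each case the input is transformed by: swap the front and back halves of the string, then move the first 3 characters to the end (rotate left by 3).
Starting from "javelini": after the first operation, "linijave"; after the second, "ijavelin".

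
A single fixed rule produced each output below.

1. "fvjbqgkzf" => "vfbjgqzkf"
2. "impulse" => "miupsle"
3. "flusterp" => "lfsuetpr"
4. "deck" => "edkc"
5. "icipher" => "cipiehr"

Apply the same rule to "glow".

lgwo

Each output is the input with this applied: swap each adjacent pair of characters (1↔2, 3↔4, ...).
So "glow" becomes "lgwo".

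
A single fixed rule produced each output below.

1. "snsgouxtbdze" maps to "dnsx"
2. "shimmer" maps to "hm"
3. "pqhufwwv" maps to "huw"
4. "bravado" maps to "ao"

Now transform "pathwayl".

apy

Each output is the input with this applied: sort the characters into alphabetical order, then keep one character in every 3, starting at position 2 (positions 2nd, 5th, 8th, ...).
Applying both steps to "pathwayl": "aahlptwy", then "apy".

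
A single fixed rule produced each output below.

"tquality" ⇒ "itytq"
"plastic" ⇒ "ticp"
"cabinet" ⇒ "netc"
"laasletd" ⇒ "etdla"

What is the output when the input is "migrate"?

In each case the input is transformed by: move the last 3 characters to the front (rotate right by 3), then delete the last 3 characters.
Applying both steps to "migrate": "atemigr", then "atem".

atem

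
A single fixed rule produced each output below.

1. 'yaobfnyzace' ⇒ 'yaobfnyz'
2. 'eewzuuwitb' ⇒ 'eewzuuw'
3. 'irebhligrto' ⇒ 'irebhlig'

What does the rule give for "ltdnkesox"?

Looking at the pairs, the operation is to delete the last 3 characters.
For "ltdnkesox" the result is "ltdnke".

ltdnke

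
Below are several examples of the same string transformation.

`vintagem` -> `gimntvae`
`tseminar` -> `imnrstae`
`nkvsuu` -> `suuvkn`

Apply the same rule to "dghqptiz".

hipqtzdg

The transformation: sort the characters into alphabetical order, then move the first 2 characters to the end (rotate left by 2).
Starting from "dghqptiz": after the first operation, "dghipqtz"; after the second, "hipqtzdg".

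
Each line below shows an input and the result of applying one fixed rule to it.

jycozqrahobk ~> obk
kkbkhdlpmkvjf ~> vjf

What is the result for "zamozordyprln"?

The pattern: keep only the last 3 characters.
For "zamozordyprln" the result is "rln".

rln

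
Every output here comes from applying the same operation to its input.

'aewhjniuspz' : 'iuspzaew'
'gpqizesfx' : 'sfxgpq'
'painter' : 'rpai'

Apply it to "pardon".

What's happening: move the first 3 characters to the end (rotate left by 3), then delete the first 3 characters.
Applying both steps to "pardon": "donpar", then "par".

par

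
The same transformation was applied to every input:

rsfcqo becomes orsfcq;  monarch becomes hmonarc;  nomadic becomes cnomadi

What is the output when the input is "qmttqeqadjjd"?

dqmttqeqadjj

The transformation: move the last character to the front.
Applying that to "qmttqeqadjjd" gives "dqmttqeqadjj".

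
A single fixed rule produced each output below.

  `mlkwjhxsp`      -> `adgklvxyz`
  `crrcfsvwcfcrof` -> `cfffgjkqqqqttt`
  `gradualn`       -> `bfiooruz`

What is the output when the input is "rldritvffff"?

The pattern: shift every letter 12 places backward in the alphabet (wrapping around), then sort the characters into alphabetical order.
On "rldritvffff": the first step gives "fzrfwhjtttt", and the second then gives "ffhjrttttwz".

ffhjrttttwz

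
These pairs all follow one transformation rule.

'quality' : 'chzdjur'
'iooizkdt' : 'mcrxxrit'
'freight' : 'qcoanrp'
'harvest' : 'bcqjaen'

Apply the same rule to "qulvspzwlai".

jrzduebyifu

Rule — move the last 2 characters to the front (rotate right by 2), then shift every letter 9 places forward in the alphabet (wrapping around).
Applying both steps to "qulvspzwlai": "aiqulvspzwl", then "jrzduebyifu".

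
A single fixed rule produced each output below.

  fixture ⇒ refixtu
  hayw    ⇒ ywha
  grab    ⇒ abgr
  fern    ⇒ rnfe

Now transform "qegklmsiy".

The rule is to move the last 2 characters to the front (rotate right by 2).
For "qegklmsiy" the result is "iyqegklms".

iyqegklms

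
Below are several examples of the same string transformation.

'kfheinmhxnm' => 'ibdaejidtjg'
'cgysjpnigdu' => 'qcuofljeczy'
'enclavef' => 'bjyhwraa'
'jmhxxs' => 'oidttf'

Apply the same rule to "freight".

pnaecdb

In each case the input is transformed by: shift every letter 4 places backward in the alphabet (wrapping around), then swap the first and last characters.
Starting from "freight": after the first operation, "bnaecdp"; after the second, "pnaecdb".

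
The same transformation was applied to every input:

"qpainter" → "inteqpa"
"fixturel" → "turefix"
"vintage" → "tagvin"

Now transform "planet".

nepla

Looking at the pairs, the operation is to delete the last character, then move the first 3 characters to the end (rotate left by 3).
For "planet" the result is "nepla".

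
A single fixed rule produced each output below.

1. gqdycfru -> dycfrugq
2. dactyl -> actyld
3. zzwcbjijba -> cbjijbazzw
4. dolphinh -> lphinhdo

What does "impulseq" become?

pulseqim

Each output is the input with this applied: swap the front and back halves of the string, then move the last 2 characters to the front (rotate right by 2).
Doing the same to "impulseq": "pulseqim".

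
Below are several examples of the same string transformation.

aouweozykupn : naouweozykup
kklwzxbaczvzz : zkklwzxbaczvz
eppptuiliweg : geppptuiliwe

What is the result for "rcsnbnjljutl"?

Rule — move the last character to the front.
For "rcsnbnjljutl" the result is "lrcsnbnjljut".

lrcsnbnjljut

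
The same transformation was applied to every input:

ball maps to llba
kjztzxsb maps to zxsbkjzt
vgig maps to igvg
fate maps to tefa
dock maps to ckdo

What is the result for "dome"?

medo

The pattern: swap the front and back halves of the string.
So "dome" becomes "medo".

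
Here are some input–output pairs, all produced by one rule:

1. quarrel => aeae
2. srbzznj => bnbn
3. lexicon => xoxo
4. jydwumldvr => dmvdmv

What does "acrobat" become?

The rule is to keep one character in every 3, starting at position 3 (positions 3rd, 6th, 9th, ...), then write the whole string twice.
On "acrobat": the first step gives "ra", and the second then gives "rara".

rara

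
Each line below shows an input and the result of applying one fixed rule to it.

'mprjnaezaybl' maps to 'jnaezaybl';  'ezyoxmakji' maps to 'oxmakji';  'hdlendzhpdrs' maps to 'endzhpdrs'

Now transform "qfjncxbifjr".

In each case the input is transformed by: delete the first 3 characters.
On "qfjncxbifjr" that produces "ncxbifjr".

ncxbifjr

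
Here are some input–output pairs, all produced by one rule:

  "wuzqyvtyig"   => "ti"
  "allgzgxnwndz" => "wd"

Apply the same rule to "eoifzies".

ze

In each case the input is transformed by: keep every other character starting from the first (positions 1st, 3rd, 5th, ...), then keep only the last 2 characters.
On "eoifzies": the first step gives "eize", and the second then gives "ze".
(Check on "allgzgxnwndz": → "alzxwd" → "wd" ✓)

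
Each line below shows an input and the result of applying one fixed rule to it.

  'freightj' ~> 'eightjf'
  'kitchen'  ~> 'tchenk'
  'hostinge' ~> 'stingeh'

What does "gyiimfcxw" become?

iimfcxwg

Each output is the input with this applied: move the first 2 characters to the end (rotate left by 2), then delete the last character.
Starting from "gyiimfcxw": after the first operation, "iimfcxwgy"; after the second, "iimfcxwg".
(Check on "kitchen": → "tchenki" → "tchenk" ✓)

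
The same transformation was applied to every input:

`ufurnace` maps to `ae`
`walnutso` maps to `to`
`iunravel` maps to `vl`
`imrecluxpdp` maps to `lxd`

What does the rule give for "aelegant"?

The rule is to keep every other character starting from the second (positions 2nd, 4th, 6th, ...), then delete the first 2 characters.
So "aelegant" becomes "at".

at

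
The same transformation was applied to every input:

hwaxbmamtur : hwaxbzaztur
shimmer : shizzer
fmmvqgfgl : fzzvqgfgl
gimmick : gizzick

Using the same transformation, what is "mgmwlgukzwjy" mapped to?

zgzwlgukzwjy

The pattern: replace every "m" with "z".
"mgmwlgukzwjy" → "zgzwlgukzwjy".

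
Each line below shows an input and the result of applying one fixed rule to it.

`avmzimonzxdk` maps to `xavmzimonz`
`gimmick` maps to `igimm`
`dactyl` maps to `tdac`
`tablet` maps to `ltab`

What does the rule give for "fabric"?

Each output is the input with this applied: delete the last 2 characters, then move the last character to the front.
Starting from "fabric": after the first operation, "fabr"; after the second, "rfab".
(Check on "avmzimonzxdk": → "avmzimonzx" → "xavmzimonz" ✓)

rfab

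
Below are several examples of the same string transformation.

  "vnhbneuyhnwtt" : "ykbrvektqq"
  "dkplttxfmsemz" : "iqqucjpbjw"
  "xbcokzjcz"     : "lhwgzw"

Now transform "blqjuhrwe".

What's happening: delete the first 3 characters, then shift every letter 3 places backward in the alphabet (wrapping around).
"blqjuhrwe" → "greotb".

greotb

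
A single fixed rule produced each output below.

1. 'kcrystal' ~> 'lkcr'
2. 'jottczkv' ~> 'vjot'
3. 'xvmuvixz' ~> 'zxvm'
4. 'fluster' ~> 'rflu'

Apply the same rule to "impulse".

eimp

Looking at the pairs, the operation is to move the first 3 characters to the end (rotate left by 3), then keep only the last 4 characters.
On "impulse": the first step gives "ulseimp", and the second then gives "eimp".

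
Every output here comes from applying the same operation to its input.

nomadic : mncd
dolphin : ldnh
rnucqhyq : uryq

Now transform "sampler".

msrl

The pattern: keep every other character starting from the first (positions 1st, 3rd, 5th, ...), then swap each adjacent pair of characters (1↔2, 3↔4, ...).
For "sampler", step one produces "smlr"; step two turns that into "msrl".
(Check on "dolphin": → "dlhn" → "ldnh" ✓)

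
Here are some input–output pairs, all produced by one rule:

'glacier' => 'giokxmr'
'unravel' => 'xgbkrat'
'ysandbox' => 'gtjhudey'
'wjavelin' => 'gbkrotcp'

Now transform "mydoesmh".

The pattern: shift every letter 6 places forward in the alphabet (wrapping around), then move the first 2 characters to the end (rotate left by 2).
On "mydoesmh": the first step gives "sejukysn", and the second then gives "jukysnse".
(Check on "wjavelin": → "cpgbkrot" → "gbkrotcp" ✓)

jukysnse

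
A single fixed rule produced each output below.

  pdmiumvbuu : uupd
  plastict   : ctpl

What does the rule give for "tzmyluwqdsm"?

The rule is to move the first 2 characters to the end (rotate left by 2), then keep only the last 4 characters.
"tzmyluwqdsm" → "myluwqdsmtz" → "smtz".
(Check on "pdmiumvbuu": → "miumvbuupd" → "uupd" ✓)

smtz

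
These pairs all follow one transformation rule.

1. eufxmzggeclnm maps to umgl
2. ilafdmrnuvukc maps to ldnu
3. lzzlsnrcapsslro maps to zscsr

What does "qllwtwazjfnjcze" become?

The rule is to keep one character in every 3, starting at position 2 (positions 2nd, 5th, 8th, ...).
"qllwtwazjfnjcze" → "ltznz".

ltznz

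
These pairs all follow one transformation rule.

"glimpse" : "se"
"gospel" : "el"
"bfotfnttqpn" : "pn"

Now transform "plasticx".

The rule is to keep only the last 2 characters.
On "plasticx" that produces "cx".

cx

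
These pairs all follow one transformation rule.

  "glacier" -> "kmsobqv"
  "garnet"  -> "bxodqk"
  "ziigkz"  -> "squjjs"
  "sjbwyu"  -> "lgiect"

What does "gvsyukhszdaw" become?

cieurcjnkgqf

Rule — shift every letter 10 places forward in the alphabet (wrapping around), then move the first 2 characters to the end (rotate left by 2).
Starting from "gvsyukhszdaw": after the first operation, "qfcieurcjnkg"; after the second, "cieurcjnkgqf".
(Check on "garnet": → "qkbxod" → "bxodqk" ✓)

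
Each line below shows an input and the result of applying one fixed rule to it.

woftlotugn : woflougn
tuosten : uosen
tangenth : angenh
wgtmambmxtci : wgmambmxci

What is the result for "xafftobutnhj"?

In each case the input is transformed by: remove every "t".
So "xafftobutnhj" becomes "xaffobunhj".

xaffobunhj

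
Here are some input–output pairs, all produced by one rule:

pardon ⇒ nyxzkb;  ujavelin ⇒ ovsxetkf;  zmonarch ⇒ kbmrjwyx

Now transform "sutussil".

ccsvcede

Looking at the pairs, the operation is to swap the front and back halves of the string, then shift every letter 10 places forward in the alphabet (wrapping around).
Applying both steps to "sutussil": "ssilsutu", then "ccsvcede".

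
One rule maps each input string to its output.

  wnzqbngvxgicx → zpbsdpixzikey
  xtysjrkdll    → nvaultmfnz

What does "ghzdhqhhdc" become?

The transformation: shift every letter 2 places forward in the alphabet (wrapping around), then swap the first and last characters.
"ghzdhqhhdc" → "ijbfjsjjfe" → "ejbfjsjjfi".

ejbfjsjjfi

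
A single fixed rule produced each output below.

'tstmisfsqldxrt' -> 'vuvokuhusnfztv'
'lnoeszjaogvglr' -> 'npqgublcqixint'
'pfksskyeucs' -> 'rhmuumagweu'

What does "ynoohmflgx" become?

Looking at the pairs, the operation is to shift every letter 2 places forward in the alphabet (wrapping around).
For "ynoohmflgx" the result is "apqqjohniz".

apqqjohniz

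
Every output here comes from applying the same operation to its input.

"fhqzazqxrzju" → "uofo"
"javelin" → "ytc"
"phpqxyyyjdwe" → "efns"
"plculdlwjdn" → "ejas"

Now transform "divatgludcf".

spar

Each output is the input with this applied: shift every letter 11 places backward in the alphabet (wrapping around), then keep one character in every 3, starting at position 1 (positions 1st, 4th, 7th, ...).
Starting from "divatgludcf": after the first operation, "sxkpivajsru"; after the second, "spar".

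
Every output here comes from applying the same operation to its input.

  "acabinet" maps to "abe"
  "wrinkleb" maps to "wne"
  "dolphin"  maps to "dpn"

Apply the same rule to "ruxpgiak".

rpa

What's happening: keep one character in every 3, starting at position 1 (positions 1st, 4th, 7th, ...).
On "ruxpgiak" that produces "rpa".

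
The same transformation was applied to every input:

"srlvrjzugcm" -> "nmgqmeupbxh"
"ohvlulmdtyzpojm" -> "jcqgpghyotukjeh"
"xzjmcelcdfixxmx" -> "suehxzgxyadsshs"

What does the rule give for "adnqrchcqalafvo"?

vyilmxcxlvgvaqj

The rule is to shift every letter 5 places backward in the alphabet (wrapping around).
Doing the same to "adnqrchcqalafvo": "vyilmxcxlvgvaqj".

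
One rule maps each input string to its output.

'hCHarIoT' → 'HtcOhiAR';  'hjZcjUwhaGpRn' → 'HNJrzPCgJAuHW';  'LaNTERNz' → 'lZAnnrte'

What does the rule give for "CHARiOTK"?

ckhtaorI

The pattern: flip the case of every letter, then take characters alternately from the front and the back (1st, last, 2nd, 2nd-last, ...).
Applying both steps to "CHARiOTK": "charIotk", then "ckhtaorI".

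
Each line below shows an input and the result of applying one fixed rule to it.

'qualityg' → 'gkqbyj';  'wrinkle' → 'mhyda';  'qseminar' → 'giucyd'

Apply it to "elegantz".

ubuwqd

In each case the input is transformed by: shift every letter 10 places backward in the alphabet (wrapping around), then delete the last 2 characters.
Working it through for "elegantz": intermediate "ubuwqdjp", final "ubuwqd".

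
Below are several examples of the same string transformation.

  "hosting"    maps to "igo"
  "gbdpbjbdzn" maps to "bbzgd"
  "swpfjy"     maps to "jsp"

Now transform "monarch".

Looking at the pairs, the operation is to move the first 3 characters to the end (rotate left by 3), then keep every other character starting from the second (positions 2nd, 4th, 6th, ...).
Applying both steps to "monarch": "archmon", then "rho".

rho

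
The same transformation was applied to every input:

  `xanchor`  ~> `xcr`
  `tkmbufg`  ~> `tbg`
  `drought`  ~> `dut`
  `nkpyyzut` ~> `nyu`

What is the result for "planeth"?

pnh

Looking at the pairs, the operation is to keep one character in every 3, starting at position 1 (positions 1st, 4th, 7th, ...).
Applying that to "planeth" gives "pnh".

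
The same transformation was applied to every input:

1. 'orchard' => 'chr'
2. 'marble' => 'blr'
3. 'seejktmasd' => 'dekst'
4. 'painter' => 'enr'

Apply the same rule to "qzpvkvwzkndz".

What's happening: sort the characters into alphabetical order, then keep every other character starting from the second (positions 2nd, 4th, 6th, ...).
Applying both steps to "qzpvkvwzkndz": "dkknpqvvwzzz", then "knqvzz".

knqvzz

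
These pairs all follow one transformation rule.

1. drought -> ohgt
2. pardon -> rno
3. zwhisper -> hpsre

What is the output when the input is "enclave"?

cvae

The pattern: swap each adjacent pair of characters (1↔2, 3↔4, ...), then delete the first 3 characters.
On "enclave": the first step gives "nelcvae", and the second then gives "cvae".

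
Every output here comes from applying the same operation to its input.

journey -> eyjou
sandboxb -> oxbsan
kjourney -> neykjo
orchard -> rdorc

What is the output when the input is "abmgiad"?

The pattern: move the first 3 characters to the end (rotate left by 3), then delete the first 2 characters.
Applying both steps to "abmgiad": "giadabm", then "adabm".
(Check on "sandboxb": → "dboxbsan" → "oxbsan" ✓)

adabm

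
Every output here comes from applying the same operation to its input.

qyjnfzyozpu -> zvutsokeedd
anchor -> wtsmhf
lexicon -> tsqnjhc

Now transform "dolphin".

What's happening: shift every letter 5 places forward in the alphabet (wrapping around), then sort the characters into reverse alphabetical order.
Starting from "dolphin": after the first operation, "itqumns"; after the second, "utsqnmi".

utsqnmi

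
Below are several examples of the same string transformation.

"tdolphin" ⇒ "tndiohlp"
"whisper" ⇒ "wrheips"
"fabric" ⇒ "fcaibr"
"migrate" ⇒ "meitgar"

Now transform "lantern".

lnarnet

Each output is the input with this applied: take characters alternately from the front and the back (1st, last, 2nd, 2nd-last, ...).
Doing the same to "lantern": "lnarnet".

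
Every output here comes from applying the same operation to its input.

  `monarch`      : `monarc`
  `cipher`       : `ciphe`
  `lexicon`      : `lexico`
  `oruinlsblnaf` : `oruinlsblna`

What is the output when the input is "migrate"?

Each output is the input with this applied: delete the last character.
For "migrate" the result is "migrat".

migrat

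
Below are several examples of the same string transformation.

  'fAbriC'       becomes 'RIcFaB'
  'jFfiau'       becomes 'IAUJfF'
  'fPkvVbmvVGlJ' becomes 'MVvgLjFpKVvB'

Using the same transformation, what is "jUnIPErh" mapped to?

peRHJuNi

Rule — flip the case of every letter, then swap the front and back halves of the string.
Applying both steps to "jUnIPErh": "JuNipeRH", then "peRHJuNi".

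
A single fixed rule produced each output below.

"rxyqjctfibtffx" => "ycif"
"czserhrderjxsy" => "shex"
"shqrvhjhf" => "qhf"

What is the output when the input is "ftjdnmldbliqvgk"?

Looking at the pairs, the operation is to keep one character in every 3, starting at position 3 (positions 3rd, 6th, 9th, ...).
For "ftjdnmldbliqvgk" the result is "jmbqk".

jmbqk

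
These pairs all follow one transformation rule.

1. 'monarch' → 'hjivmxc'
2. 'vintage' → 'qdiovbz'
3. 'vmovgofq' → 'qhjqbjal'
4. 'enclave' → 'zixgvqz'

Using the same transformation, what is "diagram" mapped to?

ydvbmvh

The pattern: shift every letter 5 places backward in the alphabet (wrapping around).
"diagram" → "ydvbmvh".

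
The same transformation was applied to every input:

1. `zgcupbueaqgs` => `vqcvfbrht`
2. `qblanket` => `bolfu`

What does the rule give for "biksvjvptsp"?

Looking at the pairs, the operation is to shift every letter 1 place forward in the alphabet (wrapping around), then delete the first 3 characters.
So "biksvjvptsp" becomes "twkwqutq".

twkwqutq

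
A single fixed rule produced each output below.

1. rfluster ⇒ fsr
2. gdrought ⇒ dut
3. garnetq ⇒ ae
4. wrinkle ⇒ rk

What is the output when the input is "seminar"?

en

What's happening: keep one character in every 3, starting at position 2 (positions 2nd, 5th, 8th, ...).
For "seminar" the result is "en".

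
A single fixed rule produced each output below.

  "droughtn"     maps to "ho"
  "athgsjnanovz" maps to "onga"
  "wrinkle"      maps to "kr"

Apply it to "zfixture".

The transformation: reverse the string, then keep one character in every 3, starting at position 3 (positions 3rd, 6th, 9th, ...).
For "zfixture", step one produces "erutxifz"; step two turns that into "ui".

ui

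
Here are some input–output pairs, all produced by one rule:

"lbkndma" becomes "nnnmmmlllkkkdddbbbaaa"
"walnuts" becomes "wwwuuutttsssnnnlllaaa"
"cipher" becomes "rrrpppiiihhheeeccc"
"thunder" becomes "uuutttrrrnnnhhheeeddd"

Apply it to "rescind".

sssrrrnnniiieeedddccc

The transformation: repeat every character 3 times, then sort the characters into reverse alphabetical order.
"rescind" → "sssrrrnnniiieeedddccc".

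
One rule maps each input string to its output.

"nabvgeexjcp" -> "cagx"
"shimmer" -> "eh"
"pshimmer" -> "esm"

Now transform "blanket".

In each case the input is transformed by: move the last 3 characters to the front (rotate right by 3), then keep one character in every 3, starting at position 2 (positions 2nd, 5th, 8th, ...).
For "blanket" the result is "el".

el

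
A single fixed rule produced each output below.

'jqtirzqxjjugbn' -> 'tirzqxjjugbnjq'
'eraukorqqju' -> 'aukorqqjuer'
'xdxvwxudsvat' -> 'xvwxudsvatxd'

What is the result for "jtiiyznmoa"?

iiyznmoajt

Looking at the pairs, the operation is to move the first 2 characters to the end (rotate left by 2).
For "jtiiyznmoa" the result is "iiyznmoajt".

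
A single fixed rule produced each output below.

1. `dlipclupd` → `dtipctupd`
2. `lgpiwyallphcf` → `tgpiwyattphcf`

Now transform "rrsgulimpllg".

rrsgutimpttg

The pattern: replace every "l" with "t".
Applying that to "rrsgulimpllg" gives "rrsgutimpttg".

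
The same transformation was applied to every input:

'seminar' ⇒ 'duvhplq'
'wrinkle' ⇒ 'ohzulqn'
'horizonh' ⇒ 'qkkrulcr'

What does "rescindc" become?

The transformation: move the last 2 characters to the front (rotate right by 2), then shift every letter 3 places forward in the alphabet (wrapping around).
"rescindc" → "gfuhvflq".

gfuhvflq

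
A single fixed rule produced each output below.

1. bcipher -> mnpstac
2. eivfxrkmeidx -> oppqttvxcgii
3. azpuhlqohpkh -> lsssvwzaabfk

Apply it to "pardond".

looyzac

Rule — sort the characters into alphabetical order, then shift every letter 11 places forward in the alphabet (wrapping around).
For "pardond", step one produces "addnopr"; step two turns that into "looyzac".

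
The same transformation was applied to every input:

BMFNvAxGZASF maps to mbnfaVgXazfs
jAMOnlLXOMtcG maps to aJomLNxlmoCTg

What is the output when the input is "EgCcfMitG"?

GeCcmFTIg

The rule is to flip the case of every letter, then swap each adjacent pair of characters (1↔2, 3↔4, ...).
Working it through for "EgCcfMitG": intermediate "eGcCFmITg", final "GeCcmFTIg".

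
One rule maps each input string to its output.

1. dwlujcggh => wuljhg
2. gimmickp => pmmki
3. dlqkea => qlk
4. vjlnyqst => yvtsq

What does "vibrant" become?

vtrn

The transformation: sort the characters into reverse alphabetical order, then delete the last 3 characters.
Working it through for "vibrant": intermediate "vtrniba", final "vtrn".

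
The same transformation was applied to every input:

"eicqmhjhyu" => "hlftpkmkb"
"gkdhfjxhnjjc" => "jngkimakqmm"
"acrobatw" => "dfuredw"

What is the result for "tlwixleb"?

wozlaoh

Looking at the pairs, the operation is to shift every letter 3 places forward in the alphabet (wrapping around), then delete the last character.
On "tlwixleb": the first step gives "wozlaohe", and the second then gives "wozlaoh".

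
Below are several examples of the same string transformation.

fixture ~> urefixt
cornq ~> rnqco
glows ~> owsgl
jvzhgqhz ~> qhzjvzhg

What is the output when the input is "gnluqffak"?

In each case the input is transformed by: move the last 3 characters to the front (rotate right by 3).
"gnluqffak" → "fakgnluqf".

fakgnluqf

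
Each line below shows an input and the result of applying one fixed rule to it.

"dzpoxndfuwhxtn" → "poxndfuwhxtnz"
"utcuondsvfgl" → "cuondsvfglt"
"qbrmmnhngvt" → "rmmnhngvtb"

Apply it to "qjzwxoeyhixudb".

zwxoeyhixudbj

Each output is the input with this applied: delete the first character, then move the first character to the end.
For "qjzwxoeyhixudb", step one produces "jzwxoeyhixudb"; step two turns that into "zwxoeyhixudbj".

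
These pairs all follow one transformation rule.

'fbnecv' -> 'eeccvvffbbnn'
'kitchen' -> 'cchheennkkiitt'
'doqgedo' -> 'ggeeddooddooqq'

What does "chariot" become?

rriioottcchhaa

The pattern: move the first 3 characters to the end (rotate left by 3), then double every character.
Applying both steps to "chariot": "riotcha", then "rriioottcchhaa".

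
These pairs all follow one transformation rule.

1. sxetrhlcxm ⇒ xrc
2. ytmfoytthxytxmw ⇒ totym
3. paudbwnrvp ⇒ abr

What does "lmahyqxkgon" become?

mykn

Rule — keep one character in every 3, starting at position 2 (positions 2nd, 5th, 8th, ...).
On "lmahyqxkgon" that produces "mykn".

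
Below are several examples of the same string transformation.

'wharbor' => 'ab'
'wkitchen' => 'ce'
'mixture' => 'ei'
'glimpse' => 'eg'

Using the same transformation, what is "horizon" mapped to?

hi

The pattern: sort the characters into alphabetical order, then keep only the first 2 characters.
"horizon" → "hinoorz" → "hi".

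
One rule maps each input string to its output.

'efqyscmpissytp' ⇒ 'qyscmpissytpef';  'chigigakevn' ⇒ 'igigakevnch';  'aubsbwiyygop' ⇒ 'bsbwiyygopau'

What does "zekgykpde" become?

What's happening: move the first 2 characters to the end (rotate left by 2).
Applying that to "zekgykpde" gives "kgykpdeze".

kgykpdeze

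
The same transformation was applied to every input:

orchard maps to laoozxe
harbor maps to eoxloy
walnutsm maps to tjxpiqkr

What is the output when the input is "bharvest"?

The rule is to shift every letter 3 places backward in the alphabet (wrapping around), then take characters alternately from the front and the back (1st, last, 2nd, 2nd-last, ...).
Doing the same to "bharvest": "yqepxbos".

yqepxbos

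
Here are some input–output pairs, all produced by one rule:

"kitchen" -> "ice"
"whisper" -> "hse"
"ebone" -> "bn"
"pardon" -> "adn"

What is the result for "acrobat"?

Rule — keep every other character starting from the second (positions 2nd, 4th, 6th, ...).
Doing the same to "acrobat": "coa".

coa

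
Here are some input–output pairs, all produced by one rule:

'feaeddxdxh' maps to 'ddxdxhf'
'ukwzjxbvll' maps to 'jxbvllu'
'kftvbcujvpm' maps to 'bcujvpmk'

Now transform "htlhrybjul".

rybjulh

Looking at the pairs, the operation is to move the first character to the end, then delete the first 3 characters.
For "htlhrybjul", step one produces "tlhrybjulh"; step two turns that into "rybjulh".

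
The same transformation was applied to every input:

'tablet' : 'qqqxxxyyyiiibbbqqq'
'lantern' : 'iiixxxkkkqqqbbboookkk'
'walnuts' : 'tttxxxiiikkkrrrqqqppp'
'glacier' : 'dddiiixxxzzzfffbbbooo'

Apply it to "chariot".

zzzeeexxxoooffflllqqq

What's happening: repeat every character 3 times, then shift every letter 3 places backward in the alphabet (wrapping around).
Working it through for "chariot": intermediate "ccchhhaaarrriiiooottt", final "zzzeeexxxoooffflllqqq".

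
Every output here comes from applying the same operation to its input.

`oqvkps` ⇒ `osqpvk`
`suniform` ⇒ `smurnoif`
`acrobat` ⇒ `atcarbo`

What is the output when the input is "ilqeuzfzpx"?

The transformation: take characters alternately from the front and the back (1st, last, 2nd, 2nd-last, ...).
For "ilqeuzfzpx" the result is "ixlpqzefuz".

ixlpqzefuz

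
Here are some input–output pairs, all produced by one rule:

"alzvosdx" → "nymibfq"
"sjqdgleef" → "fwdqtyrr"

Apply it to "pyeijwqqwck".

Each output is the input with this applied: delete the last character, then shift every letter 13 places forward in the alphabet (wrapping around) — i.e. ROT13.
"pyeijwqqwck" → "pyeijwqqwc" → "clrvwjddjp".

clrvwjddjp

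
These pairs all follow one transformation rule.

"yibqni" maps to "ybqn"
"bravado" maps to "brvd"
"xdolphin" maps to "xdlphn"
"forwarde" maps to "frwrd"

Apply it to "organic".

rgnc

In each case the input is transformed by: remove every vowel.
So "organic" becomes "rgnc".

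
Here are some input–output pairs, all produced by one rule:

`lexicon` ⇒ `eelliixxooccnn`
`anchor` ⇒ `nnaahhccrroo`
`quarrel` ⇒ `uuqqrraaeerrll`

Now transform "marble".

aammbbrreell

The rule is to swap each adjacent pair of characters (1↔2, 3↔4, ...), then double every character.
"marble" → "ambrel" → "aammbbrreell".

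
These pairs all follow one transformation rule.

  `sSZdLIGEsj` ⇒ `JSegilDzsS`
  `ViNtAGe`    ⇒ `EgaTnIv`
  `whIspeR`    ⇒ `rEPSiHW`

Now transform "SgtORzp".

The rule is to reverse the string, then flip the case of every letter.
"SgtORzp" → "pzROtgS" → "PZroTGs".

PZroTGs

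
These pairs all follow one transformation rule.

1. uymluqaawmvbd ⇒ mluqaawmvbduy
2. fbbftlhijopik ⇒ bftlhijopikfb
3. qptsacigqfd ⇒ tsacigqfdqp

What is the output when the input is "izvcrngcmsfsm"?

In each case the input is transformed by: move the first 2 characters to the end (rotate left by 2).
For "izvcrngcmsfsm" the result is "vcrngcmsfsmiz".

vcrngcmsfsmiz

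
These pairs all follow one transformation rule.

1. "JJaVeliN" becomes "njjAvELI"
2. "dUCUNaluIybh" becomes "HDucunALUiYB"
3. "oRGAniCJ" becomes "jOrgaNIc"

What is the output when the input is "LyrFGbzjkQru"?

What's happening: move the last character to the front, then flip the case of every letter.
"LyrFGbzjkQru" → "uLyrFGbzjkQr" → "UlYRfgBZJKqR".

UlYRfgBZJKqR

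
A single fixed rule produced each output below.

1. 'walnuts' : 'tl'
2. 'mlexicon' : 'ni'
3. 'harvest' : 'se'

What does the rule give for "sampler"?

pe

The transformation: sort the characters into reverse alphabetical order, then keep one character in every 3, starting at position 3 (positions 3rd, 6th, 9th, ...).
Starting from "sampler": after the first operation, "srpmlea"; after the second, "pe".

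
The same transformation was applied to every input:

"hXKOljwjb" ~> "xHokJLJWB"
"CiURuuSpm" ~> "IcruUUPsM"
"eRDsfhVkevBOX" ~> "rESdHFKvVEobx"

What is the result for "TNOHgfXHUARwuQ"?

Each output is the input with this applied: flip the case of every letter, then swap each adjacent pair of characters (1↔2, 3↔4, ...).
On "TNOHgfXHUARwuQ": the first step gives "tnohGFxhuarWUq", and the second then gives "nthoFGhxauWrqU".

nthoFGhxauWrqU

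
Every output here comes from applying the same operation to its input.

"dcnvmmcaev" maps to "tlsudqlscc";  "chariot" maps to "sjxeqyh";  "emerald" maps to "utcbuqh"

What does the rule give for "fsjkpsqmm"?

vciczgaif

The transformation: shift every letter 10 places backward in the alphabet (wrapping around), then take characters alternately from the front and the back (1st, last, 2nd, 2nd-last, ...).
For "fsjkpsqmm", step one produces "vizafigcc"; step two turns that into "vciczgaif".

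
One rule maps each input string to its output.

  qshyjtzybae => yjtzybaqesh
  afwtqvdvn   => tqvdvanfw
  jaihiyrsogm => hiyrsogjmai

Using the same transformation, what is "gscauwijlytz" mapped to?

auwijlytgzsc

What's happening: swap the first and last characters, then move the first 3 characters to the end (rotate left by 3).
"gscauwijlytz" → "zscauwijlytg" → "auwijlytgzsc".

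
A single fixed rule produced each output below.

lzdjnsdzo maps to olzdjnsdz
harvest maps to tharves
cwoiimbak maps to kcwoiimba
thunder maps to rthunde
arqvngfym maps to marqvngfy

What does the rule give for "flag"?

The pattern: move the last character to the front.
Applying that to "flag" gives "gfla".

gfla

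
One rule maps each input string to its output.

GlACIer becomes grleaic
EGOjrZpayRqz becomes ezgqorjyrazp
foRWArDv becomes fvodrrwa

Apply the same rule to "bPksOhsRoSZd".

bdpzkssoorhs

What's happening: take characters alternately from the front and the back (1st, last, 2nd, 2nd-last, ...), then convert every letter to lowercase.
Applying that to "bPksOhsRoSZd" gives "bdpzkssoorhs".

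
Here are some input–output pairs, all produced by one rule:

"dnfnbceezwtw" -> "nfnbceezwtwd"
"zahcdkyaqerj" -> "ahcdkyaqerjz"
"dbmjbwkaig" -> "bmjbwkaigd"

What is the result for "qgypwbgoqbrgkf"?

The rule is to move the first character to the end.
So "qgypwbgoqbrgkf" becomes "gypwbgoqbrgkfq".

gypwbgoqbrgkfq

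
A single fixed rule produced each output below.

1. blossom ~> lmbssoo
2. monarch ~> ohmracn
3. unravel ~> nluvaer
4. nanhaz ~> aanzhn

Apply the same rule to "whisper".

hrwpsei

The transformation: swap each adjacent pair of characters (1↔2, 3↔4, ...), then take characters alternately from the front and the back (1st, last, 2nd, 2nd-last, ...).
Working it through for "whisper": intermediate "hwsiepr", final "hrwpsei".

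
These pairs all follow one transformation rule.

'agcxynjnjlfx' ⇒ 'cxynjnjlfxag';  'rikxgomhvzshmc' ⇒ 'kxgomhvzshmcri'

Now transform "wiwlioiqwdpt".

The rule is to move the first 2 characters to the end (rotate left by 2).
Doing the same to "wiwlioiqwdpt": "wlioiqwdptwi".

wlioiqwdptwi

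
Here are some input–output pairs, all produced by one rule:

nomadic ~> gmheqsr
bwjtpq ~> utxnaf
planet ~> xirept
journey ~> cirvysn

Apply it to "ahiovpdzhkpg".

ktoldhtzsmle

The pattern: shift every letter 4 places forward in the alphabet (wrapping around), then reverse the string.
Applying both steps to "ahiovpdzhkpg": "elmszthdlotk", then "ktoldhtzsmle".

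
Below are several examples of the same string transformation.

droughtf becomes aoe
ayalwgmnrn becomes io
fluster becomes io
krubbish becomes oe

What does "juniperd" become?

What's happening: shift every letter 3 places backward in the alphabet (wrapping around), then keep only the vowels.
On "juniperd": the first step gives "grkfmboa", and the second then gives "oa".

oa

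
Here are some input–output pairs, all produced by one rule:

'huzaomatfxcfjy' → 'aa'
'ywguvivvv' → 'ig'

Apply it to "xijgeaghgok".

ea

Each output is the input with this applied: sort the characters into reverse alphabetical order, then keep only the last 2 characters.
Starting from "xijgeaghgok": after the first operation, "xokjihgggea"; after the second, "ea".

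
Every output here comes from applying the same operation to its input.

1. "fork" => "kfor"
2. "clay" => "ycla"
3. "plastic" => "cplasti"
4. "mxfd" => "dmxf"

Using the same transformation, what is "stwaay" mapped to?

ystwaa

What's happening: move the last character to the front.
So "stwaay" becomes "ystwaa".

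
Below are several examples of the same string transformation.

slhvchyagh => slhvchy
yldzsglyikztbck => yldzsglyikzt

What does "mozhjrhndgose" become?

mozhjrhndg

The rule is to delete the last 3 characters.
So "mozhjrhndgose" becomes "mozhjrhndg".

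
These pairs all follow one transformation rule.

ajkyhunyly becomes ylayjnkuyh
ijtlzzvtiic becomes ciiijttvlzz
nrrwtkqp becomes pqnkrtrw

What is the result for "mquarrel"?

Each output is the input with this applied: move the last character to the front, then take characters alternately from the front and the back (1st, last, 2nd, 2nd-last, ...).
Applying that to "mquarrel" gives "lemrqrua".

lemrqrua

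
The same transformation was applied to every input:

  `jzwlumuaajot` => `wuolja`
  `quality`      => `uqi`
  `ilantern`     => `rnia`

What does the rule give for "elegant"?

nge

In each case the input is transformed by: sort the characters into reverse alphabetical order, then keep every other character starting from the second (positions 2nd, 4th, 6th, ...).
Doing the same to "elegant": "nge".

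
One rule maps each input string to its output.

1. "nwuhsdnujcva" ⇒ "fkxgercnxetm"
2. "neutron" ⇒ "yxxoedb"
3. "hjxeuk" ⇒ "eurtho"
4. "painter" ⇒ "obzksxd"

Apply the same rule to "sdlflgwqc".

Each output is the input with this applied: shift every letter 10 places forward in the alphabet (wrapping around), then move the last 2 characters to the front (rotate right by 2).
"sdlflgwqc" → "amcnvpvqg".

amcnvpvqg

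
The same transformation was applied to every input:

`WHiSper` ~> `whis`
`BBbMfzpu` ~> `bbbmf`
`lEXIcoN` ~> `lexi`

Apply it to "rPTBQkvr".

Rule — delete the last 3 characters, then convert every letter to lowercase.
On "rPTBQkvr": the first step gives "rPTBQ", and the second then gives "rptbq".

rptbq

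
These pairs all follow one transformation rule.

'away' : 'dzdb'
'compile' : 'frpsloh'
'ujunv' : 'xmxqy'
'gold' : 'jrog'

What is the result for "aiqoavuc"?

dltrdyxf

The pattern: shift every letter 3 places forward in the alphabet (wrapping around).
So "aiqoavuc" becomes "dltrdyxf".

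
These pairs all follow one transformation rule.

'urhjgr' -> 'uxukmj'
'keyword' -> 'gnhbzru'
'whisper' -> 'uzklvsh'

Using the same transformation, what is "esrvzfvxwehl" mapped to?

ohvuyciyazhk

The pattern: shift every letter 3 places forward in the alphabet (wrapping around), then move the last character to the front.
"esrvzfvxwehl" → "hvuyciyazhko" → "ohvuyciyazhk".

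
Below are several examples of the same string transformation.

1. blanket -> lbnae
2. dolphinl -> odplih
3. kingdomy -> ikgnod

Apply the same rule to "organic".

roagi

Rule — swap each adjacent pair of characters (1↔2, 3↔4, ...), then delete the last 2 characters.
"organic" → "roaginc" → "roagi".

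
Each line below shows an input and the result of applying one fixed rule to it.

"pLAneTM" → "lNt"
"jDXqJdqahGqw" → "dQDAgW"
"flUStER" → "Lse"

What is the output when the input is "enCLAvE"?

The transformation: keep every other character starting from the second (positions 2nd, 4th, 6th, ...), then flip the case of every letter.
"enCLAvE" → "nLv" → "NlV".

NlV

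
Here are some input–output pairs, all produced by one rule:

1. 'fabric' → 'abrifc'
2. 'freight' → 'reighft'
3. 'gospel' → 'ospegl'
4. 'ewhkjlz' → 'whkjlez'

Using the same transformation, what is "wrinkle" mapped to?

rinklwe

Looking at the pairs, the operation is to swap the first and last characters, then move the first character to the end.
Working it through for "wrinkle": intermediate "erinklw", final "rinklwe".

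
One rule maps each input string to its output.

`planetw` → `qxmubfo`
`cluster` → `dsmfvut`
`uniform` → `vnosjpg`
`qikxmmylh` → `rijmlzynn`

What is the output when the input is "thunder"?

The pattern: shift every letter 1 place forward in the alphabet (wrapping around), then take characters alternately from the front and the back (1st, last, 2nd, 2nd-last, ...).
"thunder" → "uivoefs" → "usifveo".
(Check on "cluster": → "dmvtufs" → "dsmfvut" ✓)

usifveo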